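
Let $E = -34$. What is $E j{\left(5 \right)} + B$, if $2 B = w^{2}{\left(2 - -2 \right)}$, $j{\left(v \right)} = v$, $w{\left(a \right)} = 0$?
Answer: $-170$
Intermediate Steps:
$B = 0$ ($B = \frac{0^{2}}{2} = \frac{1}{2} \cdot 0 = 0$)
$E j{\left(5 \right)} + B = \left(-34\right) 5 + 0 = -170 + 0 = -170$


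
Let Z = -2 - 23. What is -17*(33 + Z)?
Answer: -136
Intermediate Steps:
Z = -25
-17*(33 + Z) = -17*(33 - 25) = -17*8 = -136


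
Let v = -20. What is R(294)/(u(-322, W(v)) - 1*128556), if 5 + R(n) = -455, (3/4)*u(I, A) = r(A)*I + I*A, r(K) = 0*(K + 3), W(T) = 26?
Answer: 345/104789 ≈ 0.0032923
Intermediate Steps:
r(K) = 0 (r(K) = 0*(3 + K) = 0)
u(I, A) = 4*A*I/3 (u(I, A) = 4*(0*I + I*A)/3 = 4*(0 + A*I)/3 = 4*(A*I)/3 = 4*A*I/3)
R(n) = -460 (R(n) = -5 - 455 = -460)
R(294)/(u(-322, W(v)) - 1*128556) = -460/((4/3)*26*(-322) - 1*128556) = -460/(-33488/3 - 128556) = -460/(-419156/3) = -460*(-3/419156) = 345/104789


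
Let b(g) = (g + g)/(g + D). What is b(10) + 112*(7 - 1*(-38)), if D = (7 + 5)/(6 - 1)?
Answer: 156290/31 ≈ 5041.6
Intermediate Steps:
D = 12/5 ≈ 2.4000
b(g) = 2*g/(12/5 + g) (b(g) = (g + g)/(g + 12/5) = (2*g)/(12/5 + g) = 2*g/(12/5 + g))
b(10) + 112*(7 - 1*(-38)) = 10*10/(12 + 5*10) + 112*(7 - 1*(-38)) = 10*10/(12 + 50) + 112*(7 + 38) = 10*10/62 + 112*45 = 10*10*(1/62) + 5040 = 50/31 + 5040 = 156290/31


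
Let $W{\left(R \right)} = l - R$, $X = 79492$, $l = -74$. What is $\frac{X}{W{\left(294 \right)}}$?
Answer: $- \frac{19873}{92} \approx -216.01$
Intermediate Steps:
$W{\left(R \right)} = -74 - R$
$\frac{X}{W{\left(294 \right)}} = \frac{79492}{-74 - 294} = \frac{79492}{-368} = 79492 \left(- \frac{1}{368}\right) = - \frac{19873}{92}$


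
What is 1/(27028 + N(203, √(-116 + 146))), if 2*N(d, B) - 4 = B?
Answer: 3604/97416119 - √30/1461241785 ≈ 3.6992e-5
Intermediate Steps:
N(d, B) = 2 + B/2
1/(27028 + N(203, √(-116 + 146))) = 1/(27028 + (2 + √(-116 + 146)/2)) = 1/(27028 + (2 + √30/2)) = 1/(27030 + √30/2)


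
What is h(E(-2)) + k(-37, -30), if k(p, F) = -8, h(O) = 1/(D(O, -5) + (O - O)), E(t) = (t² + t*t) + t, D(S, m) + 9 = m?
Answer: -113/14 ≈ -8.0714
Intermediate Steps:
D(S, m) = -9 + m
E(t) = t + 2*t² (E(t) = (t² + t²) + t = 2*t² + t = t + 2*t²)
h(O) = -1/14 (h(O) = 1/((-9 - 5) + (O - O)) = 1/(-14 + 0) = 1/(-14) = -1/14)
h(E(-2)) + k(-37, -30) = -1/14 - 8 = -113/14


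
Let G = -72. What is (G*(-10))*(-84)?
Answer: -60480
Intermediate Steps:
(G*(-10))*(-84) = -72*(-10)*(-84) = 720*(-84) = -60480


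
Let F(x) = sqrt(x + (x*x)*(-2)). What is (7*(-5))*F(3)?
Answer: -35*I*sqrt(15) ≈ -135.55*I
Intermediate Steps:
F(x) = sqrt(x - 2*x**2) (F(x) = sqrt(x + x**2*(-2)) = sqrt(x - 2*x**2))
(7*(-5))*F(3) = (7*(-5))*sqrt(3*(1 - 2*3)) = -35*sqrt(3)*sqrt(1 - 6) = -35*I*sqrt(15)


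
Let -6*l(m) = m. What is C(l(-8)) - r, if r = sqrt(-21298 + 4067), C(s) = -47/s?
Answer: -141/4 - I*sqrt(17231) ≈ -35.25 - 131.27*I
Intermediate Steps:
l(m) = -m/6
r = I*sqrt(17231) (r = sqrt(-17231) = I*sqrt(17231) ≈ 131.27*I)
C(l(-8)) - r = -47/((-1/6*(-8))) - I*sqrt(17231) = -47/4/3 - I*sqrt(17231) = -47*3/4 - I*sqrt(17231) = -141/4 - I*sqrt(17231)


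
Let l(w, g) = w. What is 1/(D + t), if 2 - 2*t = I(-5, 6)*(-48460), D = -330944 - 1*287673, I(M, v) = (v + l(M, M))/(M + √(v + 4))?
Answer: -940039/589076408154 + 2423*√10/589076408154 ≈ -1.5828e-6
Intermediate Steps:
I(M, v) = (M + v)/(M + √(4 + v)) (I(M, v) = (v + M)/(M + √(v + 4)) = (M + v)/(M + √(4 + v)))
D = -618617 (D = -330944 - 287673 = -618617)
t = 1 + 24230/(-5 + √10) (t = 1 - (-5 + 6)/(-5 + √(4 + 6))*(-48460)/2 = 1 - 1/(-5 + √10)*(-48460)/2 = 1 - (-48460)/(2*(-5 + √10)) = 1 - (-24230)/(-5 + √10) = 1 + 24230/(-5 + √10) ≈ -13184.)
1/(D + t) = 1/(-618617 + (-24227/3 - 4846*√10/3)) = 1/(-1880078/3 - 4846*√10/3)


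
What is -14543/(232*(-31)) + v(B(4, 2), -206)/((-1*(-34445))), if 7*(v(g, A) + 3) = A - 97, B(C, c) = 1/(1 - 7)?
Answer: 3504205237/1734099080 ≈ 2.0208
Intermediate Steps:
B(C, c) = -1/6 (B(C, c) = 1/(-6) = -1/6)
v(g, A) = -118/7 + A/7 (v(g, A) = -3 + (A - 97)/7 = -3 + (-97 + A)/7 = -3 + (-97/7 + A/7) = -118/7 + A/7)
-14543/(232*(-31)) + v(B(4, 2), -206)/((-1*(-34445))) = -14543/(232*(-31)) + (-118/7 + (1/7)*(-206))/((-1*(-34445))) = -14543/(-7192) + (-118/7 - 206/7)/34445 = -14543*(-1/7192) - 324/7*1/34445 = 14543/7192 - 324/241115 = 3504205237/1734099080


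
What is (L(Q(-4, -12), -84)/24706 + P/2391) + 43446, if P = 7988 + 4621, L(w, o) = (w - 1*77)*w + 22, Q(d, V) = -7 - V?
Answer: 427792470052/9845341 ≈ 43451.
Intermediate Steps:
L(w, o) = 22 + w*(-77 + w) (L(w, o) = (w - 77)*w + 22 = (-77 + w)*w + 22 = w*(-77 + w) + 22 = 22 + w*(-77 + w))
P = 12609
(L(Q(-4, -12), -84)/24706 + P/2391) + 43446 = ((22 + (-7 - 1*(-12))² - 77*(-7 - 1*(-12)))/24706 + 12609/2391) + 43446 = ((22 + (-7 + 12)² - 77*(-7 + 12))*(1/24706) + 12609*(1/2391)) + 43446 = ((22 + 5² - 77*5)*(1/24706) + 4203/797) + 43446 = ((22 + 25 - 385)*(1/24706) + 4203/797) + 43446 = (-338*1/24706 + 4203/797) + 43446 = (-169/12353 + 4203/797) + 43446 = 51784966/9845341 + 43446 = 427792470052/9845341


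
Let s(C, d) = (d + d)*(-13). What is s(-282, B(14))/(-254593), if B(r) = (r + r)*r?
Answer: 10192/254593 ≈ 0.040033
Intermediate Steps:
B(r) = 2*r**2 (B(r) = (2*r)*r = 2*r**2)
s(C, d) = -26*d (s(C, d) = (2*d)*(-13) = -26*d)
s(-282, B(14))/(-254593) = -52*14**2/(-254593) = -52*196*(-1/254593) = -26*392*(-1/254593) = -10192*(-1/254593) = 10192/254593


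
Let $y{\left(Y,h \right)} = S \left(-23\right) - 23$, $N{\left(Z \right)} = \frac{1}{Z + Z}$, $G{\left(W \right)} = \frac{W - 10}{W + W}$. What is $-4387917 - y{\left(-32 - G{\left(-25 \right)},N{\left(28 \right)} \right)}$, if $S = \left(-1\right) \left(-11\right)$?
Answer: $-4387641$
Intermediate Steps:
$G{\left(W \right)} = \frac{-10 + W}{2 W}$
$S = 11$
$N{\left(Z \right)} = \frac{1}{2 Z}$
$y{\left(Y,h \right)} = -276$ ($y{\left(Y,h \right)} = 11 \left(-23\right) - 23 = -253 - 23 = -276$)
$-4387917 - y{\left(-32 - G{\left(-25 \right)},N{\left(28 \right)} \right)} = -4387917 - -276 = -4387917 + 276 = -4387641$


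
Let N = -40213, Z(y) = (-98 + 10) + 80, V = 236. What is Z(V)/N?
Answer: 8/40213 ≈ 0.00019894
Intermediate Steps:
Z(y) = -8 (Z(y) = -88 + 80 = -8)
Z(V)/N = -8/(-40213) = -8*(-1/40213) = 8/40213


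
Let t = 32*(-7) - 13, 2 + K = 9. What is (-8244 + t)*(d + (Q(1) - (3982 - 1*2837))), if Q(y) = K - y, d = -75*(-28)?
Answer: -8150241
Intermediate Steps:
K = 7 (K = -2 + 9 = 7)
d = 2100
Q(y) = 7 - y
t = -237 (t = -224 - 13 = -237)
(-8244 + t)*(d + (Q(1) - (3982 - 1*2837))) = (-8244 - 237)*(2100 + ((7 - 1*1) - (3982 - 1*2837))) = -8481*(2100 + ((7 - 1) - (3982 - 2837))) = -8481*(2100 + (6 - 1*1145)) = -8481*(2100 + (6 - 1145)) = -8481*(2100 - 1139) = -8481*961 = -8150241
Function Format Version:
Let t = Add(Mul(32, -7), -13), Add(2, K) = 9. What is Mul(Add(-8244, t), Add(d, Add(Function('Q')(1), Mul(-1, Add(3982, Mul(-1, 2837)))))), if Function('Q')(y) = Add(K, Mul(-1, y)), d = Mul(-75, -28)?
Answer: -8150241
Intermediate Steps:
K = 7 (K = Add(-2, 9) = 7)
d = 2100
Function('Q')(y) = Add(7, Mul(-1, y))
t = -237 (t = Add(-224, -13) = -237)
Mul(Add(-8244, t), Add(d, Add(Function('Q')(1), Mul(-1, Add(3982, Mul(-1, 2837)))))) = Mul(Add(-8244, -237), Add(2100, Add(Add(7, Mul(-1, 1)), Mul(-1, Add(3982, Mul(-1, 2837)))))) = Mul(-8481, Add(2100, Add(Add(7, -1), Mul(-1, Add(3982, -2837))))) = Mul(-8481, Add(2100, Add(6, Mul(-1, 1145)))) = Mul(-8481, Add(2100, Add(6, -1145))) = Mul(-8481, Add(2100, -1139)) = Mul(-8481, 961) = -8150241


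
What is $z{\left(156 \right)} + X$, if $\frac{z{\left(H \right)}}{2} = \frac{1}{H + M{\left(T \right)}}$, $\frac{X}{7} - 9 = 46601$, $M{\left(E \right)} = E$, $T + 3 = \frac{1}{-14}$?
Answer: $\frac{698544098}{2141} \approx 3.2627 \cdot 10^{5}$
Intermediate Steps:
$T = - \frac{43}{14}$ ($T = -3 + \frac{1}{-14} = -3 - \frac{1}{14} = - \frac{43}{14} \approx -3.0714$)
$X = 326270$ ($X = 63 + 7 \cdot 46601 = 63 + 326207 = 326270$)
$z{\left(H \right)} = \frac{2}{- \frac{43}{14} + H}$ ($z{\left(H \right)} = \frac{2}{H - \frac{43}{14}} = \frac{2}{- \frac{43}{14} + H}$)
$z{\left(156 \right)} + X = \frac{28}{-43 + 14 \cdot 156} + 326270 = \frac{28}{-43 + 2184} + 326270 = \frac{28}{2141} + 326270 = \frac{698544098}{2141}$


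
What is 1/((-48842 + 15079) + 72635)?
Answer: 1/38872 ≈ 2.5725e-5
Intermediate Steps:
1/((-48842 + 15079) + 72635) = 1/(-33763 + 72635) = 1/38872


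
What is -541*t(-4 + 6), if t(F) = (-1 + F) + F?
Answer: -1623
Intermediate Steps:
t(F) = -1 + 2*F
-541*t(-4 + 6) = -541*(-1 + 2*(-4 + 6)) = -541*(-1 + 2*2) = -541*(-1 + 4) = -541*3 = -1623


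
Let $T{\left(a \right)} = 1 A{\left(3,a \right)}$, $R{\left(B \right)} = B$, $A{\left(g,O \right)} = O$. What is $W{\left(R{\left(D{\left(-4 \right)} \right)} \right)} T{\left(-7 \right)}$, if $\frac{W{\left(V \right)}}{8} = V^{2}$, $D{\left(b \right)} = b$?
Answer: $-896$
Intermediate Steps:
$W{\left(V \right)} = 8 V^{2}$
$T{\left(a \right)} = a$ ($T{\left(a \right)} = 1 a = a$)
$W{\left(R{\left(D{\left(-4 \right)} \right)} \right)} T{\left(-7 \right)} = 8 \left(-4\right)^{2} \left(-7\right) = 8 \cdot 16 \left(-7\right) = 128 \left(-7\right) = -896$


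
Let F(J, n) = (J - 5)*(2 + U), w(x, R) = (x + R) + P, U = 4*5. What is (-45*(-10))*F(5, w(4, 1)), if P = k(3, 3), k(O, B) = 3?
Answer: 0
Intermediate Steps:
U = 20
P = 3
w(x, R) = 3 + R + x (w(x, R) = (x + R) + 3 = (R + x) + 3 = 3 + R + x)
F(J, n) = -110 + 22*J (F(J, n) = (J - 5)*(2 + 20) = (-5 + J)*22 = -110 + 22*J)
(-45*(-10))*F(5, w(4, 1)) = (-45*(-10))*(-110 + 22*5) = 450*(-110 + 110) = 450*0 = 0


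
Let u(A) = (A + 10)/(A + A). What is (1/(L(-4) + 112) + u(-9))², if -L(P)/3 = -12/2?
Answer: 784/342225 ≈ 0.0022909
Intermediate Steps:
L(P) = 18 (L(P) = -(-36)/2 = -3*(-6) = 18)
u(A) = (10 + A)/(2*A) (u(A) = (10 + A)/((2*A)) = (10 + A)*(1/(2*A)) = (10 + A)/(2*A))
(1/(L(-4) + 112) + u(-9))² = (1/(18 + 112) + (½)*(10 - 9)/(-9))² = (1/130 + (½)*(-⅑)*1)² = (1/130 - 1/18)² = (-28/585)² = 784/342225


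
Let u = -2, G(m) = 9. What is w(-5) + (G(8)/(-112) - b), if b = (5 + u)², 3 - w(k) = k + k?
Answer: 439/112 ≈ 3.9196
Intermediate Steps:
w(k) = 3 - 2*k (w(k) = 3 - (k + k) = 3 - 2*k)
b = 9 (b = (5 - 2)² = 3² = 9)
w(-5) + (G(8)/(-112) - b) = (3 - 2*(-5)) + (9/(-112) - 1*9) = (3 + 10) + (9*(-1/112) - 9) = 13 + (-9/112 - 9) = 13 - 1017/112 = 439/112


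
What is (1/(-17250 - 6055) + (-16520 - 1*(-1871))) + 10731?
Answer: -91308991/23305 ≈ -3918.0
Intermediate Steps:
(1/(-17250 - 6055) + (-16520 - 1*(-1871))) + 10731 = (1/(-23305) + (-16520 + 1871)) + 10731 = (-1/23305 - 14649) + 10731 = -341394946/23305 + 10731 = -91308991/23305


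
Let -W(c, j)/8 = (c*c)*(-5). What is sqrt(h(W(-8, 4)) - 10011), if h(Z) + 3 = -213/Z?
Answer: I*sqrt(256360530)/160 ≈ 100.07*I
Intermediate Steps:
W(c, j) = 40*c**2 (W(c, j) = -8*c*c*(-5) = -8*c**2*(-5) = -(-40)*c**2 = 40*c**2)
h(Z) = -3 - 213/Z
sqrt(h(W(-8, 4)) - 10011) = sqrt((-3 - 213/(40*(-8)**2)) - 10011) = sqrt((-3 - 213/(40*64)) - 10011) = sqrt((-3 - 213/2560) - 10011) = sqrt(-7893/2560 - 10011) = sqrt(-25636053/2560) = I*sqrt(256360530)/160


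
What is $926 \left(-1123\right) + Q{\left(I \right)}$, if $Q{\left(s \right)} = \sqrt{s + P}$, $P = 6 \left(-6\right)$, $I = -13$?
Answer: $-1039898 + 7 i \approx -1.0399 \cdot 10^{6} + 7.0 i$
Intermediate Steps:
$P = -36$
$Q{\left(s \right)} = \sqrt{-36 + s}$ ($Q{\left(s \right)} = \sqrt{s - 36} = \sqrt{-36 + s}$)
$926 \left(-1123\right) + Q{\left(I \right)} = 926 \left(-1123\right) + \sqrt{-36 - 13} = -1039898 + \sqrt{-49} = -1039898 + 7 i$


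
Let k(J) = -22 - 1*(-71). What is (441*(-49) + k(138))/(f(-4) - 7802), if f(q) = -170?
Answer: 5390/1993 ≈ 2.7045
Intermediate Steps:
k(J) = 49 (k(J) = -22 + 71 = 49)
(441*(-49) + k(138))/(f(-4) - 7802) = (441*(-49) + 49)/(-170 - 7802) = (-21609 + 49)/(-7972) = -21560*(-1/7972) = 5390/1993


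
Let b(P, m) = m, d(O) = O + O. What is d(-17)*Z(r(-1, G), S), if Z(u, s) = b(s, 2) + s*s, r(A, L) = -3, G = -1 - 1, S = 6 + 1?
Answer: -1734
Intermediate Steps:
d(O) = 2*O
S = 7
G = -2
Z(u, s) = 2 + s**2 (Z(u, s) = 2 + s*s = 2 + s**2)
d(-17)*Z(r(-1, G), S) = (2*(-17))*(2 + 7**2) = -34*(2 + 49) = -34*51 = -1734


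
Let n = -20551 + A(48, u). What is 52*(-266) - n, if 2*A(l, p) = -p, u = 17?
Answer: 13455/2 ≈ 6727.5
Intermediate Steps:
A(l, p) = -p/2 (A(l, p) = (-p)/2 = -p/2)
n = -41119/2 (n = -20551 - 1/2*17 = -20551 - 17/2 = -41119/2 ≈ -20560.)
52*(-266) - n = 52*(-266) - 1*(-41119/2) = -13832 + 41119/2 = 13455/2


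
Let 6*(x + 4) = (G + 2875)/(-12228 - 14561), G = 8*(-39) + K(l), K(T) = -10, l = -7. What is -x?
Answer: 215163/53578 ≈ 4.0159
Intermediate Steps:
G = -322 (G = 8*(-39) - 10 = -312 - 10 = -322)
x = -215163/53578 (x = -4 + ((-322 + 2875)/(-12228 - 14561))/6 = -4 + (2553/(-26789))/6 = -4 + (2553*(-1/26789))/6 = -4 + (1/6)*(-2553/26789) = -4 - 851/53578 = -215163/53578 ≈ -4.0159)
-x = -1*(-215163/53578) = 215163/53578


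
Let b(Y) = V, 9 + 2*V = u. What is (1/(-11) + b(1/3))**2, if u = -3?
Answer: 4489/121 ≈ 37.099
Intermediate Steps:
V = -6 (V = -9/2 + (1/2)*(-3) = -9/2 - 3/2 = -6)
b(Y) = -6
(1/(-11) + b(1/3))**2 = (1/(-11) - 6)**2 = (-1/11 - 6)**2 = (-67/11)**2 = 4489/121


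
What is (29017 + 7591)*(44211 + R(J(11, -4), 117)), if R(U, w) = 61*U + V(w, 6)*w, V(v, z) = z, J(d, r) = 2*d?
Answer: 1693303040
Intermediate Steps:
R(U, w) = 6*w + 61*U (R(U, w) = 61*U + 6*w = 6*w + 61*U)
(29017 + 7591)*(44211 + R(J(11, -4), 117)) = (29017 + 7591)*(44211 + (6*117 + 61*(2*11))) = 36608*(44211 + (702 + 61*22)) = 36608*(44211 + (702 + 1342)) = 36608*(44211 + 2044) = 36608*46255 = 1693303040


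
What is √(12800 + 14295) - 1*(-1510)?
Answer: 1510 + √27095 ≈ 1674.6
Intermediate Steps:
√(12800 + 14295) - 1*(-1510) = √27095 + 1510 = 1510 + √27095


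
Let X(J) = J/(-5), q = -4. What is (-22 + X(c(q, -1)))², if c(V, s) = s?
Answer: 11881/25 ≈ 475.24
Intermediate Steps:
X(J) = -J/5 (X(J) = J*(-⅕) = -J/5)
(-22 + X(c(q, -1)))² = (-22 - ⅕*(-1))² = (-22 + ⅕)² = (-109/5)² = 11881/25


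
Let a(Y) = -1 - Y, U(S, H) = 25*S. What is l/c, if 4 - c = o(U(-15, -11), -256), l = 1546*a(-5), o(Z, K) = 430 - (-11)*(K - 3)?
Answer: 6184/2423 ≈ 2.5522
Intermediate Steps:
o(Z, K) = 397 + 11*K (o(Z, K) = 430 - (-11)*(-3 + K) = 430 - (33 - 11*K) = 430 + (-33 + 11*K) = 397 + 11*K)
l = 6184 (l = 1546*(-1 - 1*(-5)) = 1546*(-1 + 5) = 1546*4 = 6184)
c = 2423 (c = 4 - (397 + 11*(-256)) = 4 - (397 - 2816) = 4 - 1*(-2419) = 4 + 2419 = 2423)
l/c = 6184/2423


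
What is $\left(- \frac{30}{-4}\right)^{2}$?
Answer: $\frac{225}{4} \approx 56.25$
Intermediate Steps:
$\left(- \frac{30}{-4}\right)^{2} = \left(\left(-30\right) \left(- \frac{1}{4}\right)\right)^{2} = \left(\frac{15}{2}\right)^{2} = \frac{225}{4}$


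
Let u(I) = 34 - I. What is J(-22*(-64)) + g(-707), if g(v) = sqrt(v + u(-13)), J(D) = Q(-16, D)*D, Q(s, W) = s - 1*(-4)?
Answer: -16896 + 2*I*sqrt(165) ≈ -16896.0 + 25.69*I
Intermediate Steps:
Q(s, W) = 4 + s (Q(s, W) = s + 4 = 4 + s)
J(D) = -12*D (J(D) = (4 - 16)*D = -12*D)
g(v) = sqrt(47 + v) (g(v) = sqrt(v + (34 - 1*(-13))) = sqrt(v + (34 + 13)) = sqrt(v + 47) = sqrt(47 + v))
J(-22*(-64)) + g(-707) = -(-264)*(-64) + sqrt(47 - 707) = -12*1408 + sqrt(-660) = -16896 + 2*I*sqrt(165)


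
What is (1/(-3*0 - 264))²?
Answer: 1/69696 ≈ 1.4348e-5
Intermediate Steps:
(1/(-3*0 - 264))² = (1/(0 - 264))² = (1/(-264))² = (-1/264)² = 1/69696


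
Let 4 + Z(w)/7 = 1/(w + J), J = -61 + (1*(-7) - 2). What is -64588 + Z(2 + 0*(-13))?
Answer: -4393895/68 ≈ -64616.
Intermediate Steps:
J = -70 (J = -61 + (-7 - 2) = -61 - 9 = -70)
Z(w) = -28 + 7/(-70 + w) (Z(w) = -28 + 7/(w - 70) = -28 + 7/(-70 + w))
-64588 + Z(2 + 0*(-13)) = -64588 + 7*(281 - 4*(2 + 0*(-13)))/(-70 + (2 + 0*(-13))) = -64588 + 7*(281 - 4*(2 + 0))/(-70 + (2 + 0)) = -64588 + 7*(281 - 4*2)/(-70 + 2) = -64588 + 7*(281 - 8)/(-68) = -64588 + 7*(-1/68)*273 = -64588 - 1911/68 = -4393895/68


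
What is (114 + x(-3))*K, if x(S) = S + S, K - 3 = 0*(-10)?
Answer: 324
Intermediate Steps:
K = 3 (K = 3 + 0*(-10) = 3 + 0 = 3)
x(S) = 2*S
(114 + x(-3))*K = (114 + 2*(-3))*3 = (114 - 6)*3 = 108*3 = 324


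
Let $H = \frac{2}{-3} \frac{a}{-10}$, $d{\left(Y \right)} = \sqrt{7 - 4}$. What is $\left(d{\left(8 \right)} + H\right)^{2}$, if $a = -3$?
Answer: $\frac{76}{25} - \frac{2 \sqrt{3}}{5} \approx 2.3472$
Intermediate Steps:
$d{\left(Y \right)} = \sqrt{3}$
$H = - \frac{1}{5}$ ($H = \frac{2}{-3} \left(- \frac{3}{-10}\right) = 2 \left(- \frac{1}{3}\right) \left(\left(-3\right) \left(- \frac{1}{10}\right)\right) = \left(- \frac{2}{3}\right) \frac{3}{10} = - \frac{1}{5} \approx -0.2$)
$\left(d{\left(8 \right)} + H\right)^{2} = \left(\sqrt{3} - \frac{1}{5}\right)^{2} = \left(- \frac{1}{5} + \sqrt{3}\right)^{2}$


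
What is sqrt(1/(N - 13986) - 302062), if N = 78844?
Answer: I*sqrt(1270641976193310)/64858 ≈ 549.6*I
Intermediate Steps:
sqrt(1/(N - 13986) - 302062) = sqrt(1/(78844 - 13986) - 302062) = sqrt(1/64858 - 302062) = sqrt(-19591137195/64858) = I*sqrt(1270641976193310)/64858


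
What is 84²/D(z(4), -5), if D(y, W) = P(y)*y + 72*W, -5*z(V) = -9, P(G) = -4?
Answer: -980/51 ≈ -19.216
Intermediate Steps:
z(V) = 9/5 (z(V) = -⅕*(-9) = 9/5)
D(y, W) = -4*y + 72*W
84²/D(z(4), -5) = 84²/(-4*9/5 + 72*(-5)) = 7056/(-36/5 - 360) = 7056/(-1836/5) = 7056*(-5/1836) = -980/51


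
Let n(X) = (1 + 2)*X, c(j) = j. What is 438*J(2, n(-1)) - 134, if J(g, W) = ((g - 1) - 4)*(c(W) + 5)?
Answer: -2762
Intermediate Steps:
n(X) = 3*X
J(g, W) = (-5 + g)*(5 + W) (J(g, W) = ((g - 1) - 4)*(W + 5) = ((-1 + g) - 4)*(5 + W) = (-5 + g)*(5 + W))
438*J(2, n(-1)) - 134 = 438*(-25 - 15*(-1) + 5*2 + (3*(-1))*2) - 134 = 438*(-25 - 5*(-3) + 10 - 3*2) - 134 = 438*(-25 + 15 + 10 - 6) - 134 = 438*(-6) - 134 = -2628 - 134 = -2762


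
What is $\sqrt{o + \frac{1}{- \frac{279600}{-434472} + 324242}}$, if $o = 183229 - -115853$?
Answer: $\frac{\sqrt{71559805252739599353090}}{489147048} \approx 546.88$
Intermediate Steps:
$o = 299082$ ($o = 183229 + 115853 = 299082$)
$\sqrt{o + \frac{1}{- \frac{279600}{-434472} + 324242}} = \sqrt{299082 + \frac{1}{- \frac{279600}{-434472} + 324242}} = \sqrt{299082 + \frac{1}{\left(-279600\right) \left(- \frac{1}{434472}\right) + 324242}} = \sqrt{299082 + \frac{1}{\frac{11650}{18103} + 324242}} = \sqrt{299082 + \frac{1}{\frac{5869764576}{18103}}} = \sqrt{299082 + \frac{18103}{5869764576}} = \sqrt{\frac{1755540928937335}{5869764576}} = \frac{\sqrt{71559805252739599353090}}{489147048}$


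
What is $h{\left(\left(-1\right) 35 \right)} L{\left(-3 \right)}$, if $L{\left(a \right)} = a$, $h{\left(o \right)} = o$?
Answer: $105$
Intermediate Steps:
$h{\left(\left(-1\right) 35 \right)} L{\left(-3 \right)} = \left(-1\right) 35 \left(-3\right) = \left(-35\right) \left(-3\right) = 105$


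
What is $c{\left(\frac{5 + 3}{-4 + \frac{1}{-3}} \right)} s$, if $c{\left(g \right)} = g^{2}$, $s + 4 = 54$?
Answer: $\frac{28800}{169} \approx 170.41$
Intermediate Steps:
$s = 50$ ($s = -4 + 54 = 50$)
$c{\left(\frac{5 + 3}{-4 + \frac{1}{-3}} \right)} s = \left(\frac{5 + 3}{-4 + \frac{1}{-3}}\right)^{2} \cdot 50 = \left(\frac{8}{-4 - \frac{1}{3}}\right)^{2} \cdot 50 = \left(\frac{8}{- \frac{13}{3}}\right)^{2} \cdot 50 = \left(8 \left(- \frac{3}{13}\right)\right)^{2} \cdot 50 = \left(- \frac{24}{13}\right)^{2} \cdot 50 = \frac{576}{169} \cdot 50 = \frac{28800}{169}$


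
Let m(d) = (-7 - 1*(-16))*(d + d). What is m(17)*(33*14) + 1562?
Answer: 142934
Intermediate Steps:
m(d) = 18*d (m(d) = (-7 + 16)*(2*d) = 9*(2*d) = 18*d)
m(17)*(33*14) + 1562 = (18*17)*(33*14) + 1562 = 306*462 + 1562 = 141372 + 1562 = 142934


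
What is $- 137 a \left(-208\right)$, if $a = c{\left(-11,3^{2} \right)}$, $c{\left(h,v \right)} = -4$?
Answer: $-113984$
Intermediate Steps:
$a = -4$
$- 137 a \left(-208\right) = \left(-137\right) \left(-4\right) \left(-208\right) = 548 \left(-208\right) = -113984$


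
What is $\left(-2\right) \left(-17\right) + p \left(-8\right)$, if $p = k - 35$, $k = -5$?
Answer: $354$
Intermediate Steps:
$p = -40$ ($p = -5 - 35 = -40$)
$\left(-2\right) \left(-17\right) + p \left(-8\right) = \left(-2\right) \left(-17\right) - -320 = 34 + 320 = 354$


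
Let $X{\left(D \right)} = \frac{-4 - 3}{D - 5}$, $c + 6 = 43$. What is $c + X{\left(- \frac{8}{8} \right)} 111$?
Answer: $\frac{333}{2} \approx 166.5$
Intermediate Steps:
$c = 37$ ($c = -6 + 43 = 37$)
$X{\left(D \right)} = - \frac{7}{-5 + D}$
$c + X{\left(- \frac{8}{8} \right)} 111 = 37 + - \frac{7}{-5 - \frac{8}{8}} \cdot 111 = 37 + - \frac{7}{-5 - 1} \cdot 111 = 37 + - \frac{7}{-6} \cdot 111 = 37 + \left(-7\right) \left(- \frac{1}{6}\right) 111 = 37 + \frac{7}{6} \cdot 111 = 37 + \frac{259}{2} = \frac{333}{2}$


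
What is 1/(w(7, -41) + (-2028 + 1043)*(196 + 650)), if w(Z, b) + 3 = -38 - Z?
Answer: -1/833358 ≈ -1.2000e-6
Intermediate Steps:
w(Z, b) = -41 - Z (w(Z, b) = -3 + (-38 - Z) = -41 - Z)
1/(w(7, -41) + (-2028 + 1043)*(196 + 650)) = 1/((-41 - 1*7) + (-2028 + 1043)*(196 + 650)) = 1/((-41 - 7) - 985*846) = 1/(-48 - 833310) = 1/(-833358) = -1/833358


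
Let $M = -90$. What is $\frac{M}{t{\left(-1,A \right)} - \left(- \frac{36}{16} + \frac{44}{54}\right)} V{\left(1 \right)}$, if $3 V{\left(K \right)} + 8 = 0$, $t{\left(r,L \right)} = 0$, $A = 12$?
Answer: $\frac{5184}{31} \approx 167.23$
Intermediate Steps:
$V{\left(K \right)} = - \frac{8}{3}$ ($V{\left(K \right)} = - \frac{8}{3} + \frac{1}{3} \cdot 0 = - \frac{8}{3} + 0 = - \frac{8}{3}$)
$\frac{M}{t{\left(-1,A \right)} - \left(- \frac{36}{16} + \frac{44}{54}\right)} V{\left(1 \right)} = - \frac{90}{0 - \left(- \frac{36}{16} + \frac{44}{54}\right)} \left(- \frac{8}{3}\right) = - \frac{90}{0 - \left(\left(-36\right) \frac{1}{16} + 44 \cdot \frac{1}{54}\right)} \left(- \frac{8}{3}\right) = - \frac{90}{0 - \left(- \frac{9}{4} + \frac{22}{27}\right)} \left(- \frac{8}{3}\right) = - \frac{90}{0 - - \frac{155}{108}} \left(- \frac{8}{3}\right) = - \frac{90}{0 + \frac{155}{108}} \left(- \frac{8}{3}\right) = - \frac{90}{\frac{155}{108}} \left(- \frac{8}{3}\right) = \left(-90\right) \frac{108}{155} \left(- \frac{8}{3}\right) = \left(- \frac{1944}{31}\right) \left(- \frac{8}{3}\right) = \frac{5184}{31}$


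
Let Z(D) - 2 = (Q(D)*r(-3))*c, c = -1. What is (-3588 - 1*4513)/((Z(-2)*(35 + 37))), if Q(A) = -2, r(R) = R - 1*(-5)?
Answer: -8101/432 ≈ -18.752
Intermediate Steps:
r(R) = 5 + R (r(R) = R + 5 = 5 + R)
Z(D) = 6 (Z(D) = 2 - 2*(5 - 3)*(-1) = 2 - 2*2*(-1) = 2 - 4*(-1) = 2 + 4 = 6)
(-3588 - 1*4513)/((Z(-2)*(35 + 37))) = (-3588 - 1*4513)/((6*(35 + 37))) = (-3588 - 4513)/((6*72)) = -8101/432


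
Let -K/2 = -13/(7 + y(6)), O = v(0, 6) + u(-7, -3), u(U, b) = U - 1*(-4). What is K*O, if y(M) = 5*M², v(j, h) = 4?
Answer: 26/187 ≈ 0.13904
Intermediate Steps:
u(U, b) = 4 + U (u(U, b) = U + 4 = 4 + U)
O = 1 (O = 4 + (4 - 7) = 4 - 3 = 1)
K = 26/187 (K = -2*(-13)/(7 + 5*6²) = -2*(-13)/(7 + 5*36) = -2*(-13)/(7 + 180) = -2*(-13)/187 = -2*(-13/187) = 26/187 ≈ 0.13904)
K*O = (26/187)*1 = 26/187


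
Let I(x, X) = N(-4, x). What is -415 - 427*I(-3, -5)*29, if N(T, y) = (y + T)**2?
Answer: -607182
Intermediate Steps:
N(T, y) = (T + y)**2
I(x, X) = (-4 + x)**2
-415 - 427*I(-3, -5)*29 = -415 - 427*(-4 - 3)**2*29 = -415 - 427*(-7)**2*29 = -415 - 20923*29 = -415 - 427*1421 = -415 - 606767 = -607182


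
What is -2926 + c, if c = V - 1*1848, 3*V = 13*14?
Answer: -14140/3 ≈ -4713.3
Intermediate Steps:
V = 182/3 (V = (13*14)/3 = (1/3)*182 = 182/3 ≈ 60.667)
c = -5362/3 (c = 182/3 - 1*1848 = 182/3 - 1848 = -5362/3 ≈ -1787.3)
-2926 + c = -2926 - 5362/3 = -14140/3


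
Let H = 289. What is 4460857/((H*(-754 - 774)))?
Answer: -4460857/441592 ≈ -10.102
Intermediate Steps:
4460857/((H*(-754 - 774))) = 4460857/((289*(-754 - 774))) = 4460857/((289*(-1528))) = 4460857/(-441592) = 4460857*(-1/441592) = -4460857/441592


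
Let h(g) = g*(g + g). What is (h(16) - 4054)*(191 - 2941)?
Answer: 9740500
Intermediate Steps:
h(g) = 2*g² (h(g) = g*(2*g) = 2*g²)
(h(16) - 4054)*(191 - 2941) = (2*16² - 4054)*(191 - 2941) = (2*256 - 4054)*(-2750) = (512 - 4054)*(-2750) = -3542*(-2750) = 9740500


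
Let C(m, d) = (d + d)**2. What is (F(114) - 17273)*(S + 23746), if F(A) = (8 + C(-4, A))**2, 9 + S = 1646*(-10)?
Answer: 19670828306107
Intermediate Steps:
C(m, d) = 4*d**2 (C(m, d) = (2*d)**2 = 4*d**2)
S = -16469 (S = -9 + 1646*(-10) = -9 - 16460 = -16469)
F(A) = (8 + 4*A**2)**2
(F(114) - 17273)*(S + 23746) = (16*(2 + 114**2)**2 - 17273)*(-16469 + 23746) = (16*(2 + 12996)**2 - 17273)*7277 = (16*12998**2 - 17273)*7277 = (16*168948004 - 17273)*7277 = (2703168064 - 17273)*7277 = 2703150791*7277 = 19670828306107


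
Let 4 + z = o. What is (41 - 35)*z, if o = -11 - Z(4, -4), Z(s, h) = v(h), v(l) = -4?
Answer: -66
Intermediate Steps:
Z(s, h) = -4
o = -7 (o = -11 - 1*(-4) = -11 + 4 = -7)
z = -11 (z = -4 - 7 = -11)
(41 - 35)*z = (41 - 35)*(-11) = 6*(-11) = -66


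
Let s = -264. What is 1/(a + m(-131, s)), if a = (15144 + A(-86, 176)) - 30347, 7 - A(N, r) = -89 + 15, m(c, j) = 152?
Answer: -1/14970 ≈ -6.6800e-5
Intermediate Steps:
A(N, r) = 81 (A(N, r) = 7 - (-89 + 15) = 7 - 1*(-74) = 7 + 74 = 81)
a = -15122 (a = (15144 + 81) - 30347 = 15225 - 30347 = -15122)
1/(a + m(-131, s)) = 1/(-15122 + 152) = 1/(-14970) = -1/14970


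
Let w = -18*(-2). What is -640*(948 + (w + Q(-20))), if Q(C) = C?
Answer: -616960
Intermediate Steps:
w = 36 (w = -1*(-36) = 36)
-640*(948 + (w + Q(-20))) = -640*(948 + (36 - 20)) = -640*(948 + 16) = -640*964 = -616960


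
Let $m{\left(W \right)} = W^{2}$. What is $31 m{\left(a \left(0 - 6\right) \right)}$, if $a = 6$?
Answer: $40176$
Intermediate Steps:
$31 m{\left(a \left(0 - 6\right) \right)} = 31 \left(6 \left(0 - 6\right)\right)^{2} = 31 \left(6 \left(-6\right)\right)^{2} = 31 \left(-36\right)^{2} = 31 \cdot 1296 = 40176$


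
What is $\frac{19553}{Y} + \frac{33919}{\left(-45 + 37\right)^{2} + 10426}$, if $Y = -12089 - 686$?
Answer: $\frac{45640851}{26801950} \approx 1.7029$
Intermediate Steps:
$Y = -12775$ ($Y = -12089 - 686 = -12775$)
$\frac{19553}{Y} + \frac{33919}{\left(-45 + 37\right)^{2} + 10426} = \frac{19553}{-12775} + \frac{33919}{\left(-45 + 37\right)^{2} + 10426} = 19553 \left(- \frac{1}{12775}\right) + \frac{33919}{\left(-8\right)^{2} + 10426} = - \frac{19553}{12775} + \frac{33919}{64 + 10426} = - \frac{19553}{12775} + \frac{33919}{10490} = \frac{45640851}{26801950}$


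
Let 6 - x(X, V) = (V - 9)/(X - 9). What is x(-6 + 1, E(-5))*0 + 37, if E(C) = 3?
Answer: 37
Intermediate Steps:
x(X, V) = 6 - (-9 + V)/(-9 + X) (x(X, V) = 6 - (V - 9)/(X - 9) = 6 - (-9 + V)/(-9 + X))
x(-6 + 1, E(-5))*0 + 37 = ((-45 - 1*3 + 6*(-6 + 1))/(-9 + (-6 + 1)))*0 + 37 = ((-45 - 3 + 6*(-5))/(-9 - 5))*0 + 37 = ((-45 - 3 - 30)/(-14))*0 + 37 = -1/14*(-78)*0 + 37 = (39/7)*0 + 37 = 0 + 37 = 37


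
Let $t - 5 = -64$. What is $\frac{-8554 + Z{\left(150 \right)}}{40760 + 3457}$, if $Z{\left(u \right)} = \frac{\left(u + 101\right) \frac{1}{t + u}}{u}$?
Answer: $- \frac{116761849}{603562050} \approx -0.19345$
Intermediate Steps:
$t = -59$ ($t = 5 - 64 = -59$)
$Z{\left(u \right)} = \frac{101 + u}{u \left(-59 + u\right)}$ ($Z{\left(u \right)} = \frac{\left(u + 101\right) \frac{1}{-59 + u}}{u} = \frac{\left(101 + u\right) \frac{1}{-59 + u}}{u} = \frac{\frac{1}{-59 + u} \left(101 + u\right)}{u} = \frac{101 + u}{u \left(-59 + u\right)}$)
$\frac{-8554 + Z{\left(150 \right)}}{40760 + 3457} = \frac{-8554 + \frac{101 + 150}{150 \left(-59 + 150\right)}}{40760 + 3457} = \frac{-8554 + \frac{1}{150} \cdot \frac{1}{91} \cdot 251}{44217} = \left(-8554 + \frac{1}{150} \cdot \frac{1}{91} \cdot 251\right) \frac{1}{44217} = \left(-8554 + \frac{251}{13650}\right) \frac{1}{44217} = \left(- \frac{116761849}{13650}\right) \frac{1}{44217} = - \frac{116761849}{603562050}$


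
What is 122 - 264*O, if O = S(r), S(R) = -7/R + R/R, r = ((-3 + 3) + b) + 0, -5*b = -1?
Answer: 9098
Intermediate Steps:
b = ⅕ (b = -⅕*(-1) = ⅕ ≈ 0.20000)
r = ⅕ (r = ((-3 + 3) + ⅕) + 0 = (0 + ⅕) + 0 = ⅕ + 0 = ⅕ ≈ 0.20000)
S(R) = 1 - 7/R (S(R) = -7/R + 1 = 1 - 7/R)
O = -34 (O = (-7 + ⅕)/(⅕) = 5*(-34/5) = -34)
122 - 264*O = 122 - 264*(-34) = 122 + 8976 = 9098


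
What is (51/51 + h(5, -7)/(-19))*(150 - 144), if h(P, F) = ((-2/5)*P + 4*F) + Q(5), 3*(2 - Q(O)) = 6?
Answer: 294/19 ≈ 15.474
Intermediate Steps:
Q(O) = 0 (Q(O) = 2 - 1/3*6 = 2 - 2 = 0)
h(P, F) = 4*F - 2*P/5 (h(P, F) = ((-2/5)*P + 4*F) + 0 = ((-2*1/5)*P + 4*F) + 0 = (-2*P/5 + 4*F) + 0 = (4*F - 2*P/5) + 0 = 4*F - 2*P/5)
(51/51 + h(5, -7)/(-19))*(150 - 144) = (51/51 + (4*(-7) - 2/5*5)/(-19))*(150 - 144) = (51*(1/51) + (-28 - 2)*(-1/19))*6 = (1 - 30*(-1/19))*6 = (1 + 30/19)*6 = (49/19)*6 = 294/19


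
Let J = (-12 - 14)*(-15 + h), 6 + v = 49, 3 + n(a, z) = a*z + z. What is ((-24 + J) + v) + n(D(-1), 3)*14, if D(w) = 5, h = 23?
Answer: 21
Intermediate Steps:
n(a, z) = -3 + z + a*z (n(a, z) = -3 + (a*z + z) = -3 + (z + a*z) = -3 + z + a*z)
v = 43 (v = -6 + 49 = 43)
J = -208 (J = (-12 - 14)*(-15 + 23) = -26*8 = -208)
((-24 + J) + v) + n(D(-1), 3)*14 = ((-24 - 208) + 43) + (-3 + 3 + 5*3)*14 = (-232 + 43) + (-3 + 3 + 15)*14 = -189 + 15*14 = -189 + 210 = 21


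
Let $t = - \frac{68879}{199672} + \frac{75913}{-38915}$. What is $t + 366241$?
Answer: $\frac{2845761120800259}{7770235880} \approx 3.6624 \cdot 10^{5}$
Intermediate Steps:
$t = - \frac{17838126821}{7770235880}$ ($t = \left(-68879\right) \frac{1}{199672} + 75913 \left(- \frac{1}{38915}\right) = - \frac{68879}{199672} - \frac{75913}{38915} = - \frac{17838126821}{7770235880} \approx -2.2957$)
$t + 366241 = - \frac{17838126821}{7770235880} + 366241 = \frac{2845761120800259}{7770235880}$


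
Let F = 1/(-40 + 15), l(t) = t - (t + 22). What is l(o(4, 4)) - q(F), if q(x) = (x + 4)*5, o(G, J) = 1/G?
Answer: -209/5 ≈ -41.800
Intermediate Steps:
l(t) = -22 (l(t) = t - (22 + t) = t + (-22 - t) = -22)
F = -1/25 (F = 1/(-25) = -1/25 ≈ -0.040000)
q(x) = 20 + 5*x (q(x) = (4 + x)*5 = 20 + 5*x)
l(o(4, 4)) - q(F) = -22 - (20 + 5*(-1/25)) = -22 - (20 - 1/5) = -22 - 1*99/5 = -22 - 99/5 = -209/5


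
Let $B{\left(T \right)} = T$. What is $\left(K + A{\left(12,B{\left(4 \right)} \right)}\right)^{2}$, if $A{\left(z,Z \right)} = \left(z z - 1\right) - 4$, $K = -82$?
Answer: $3249$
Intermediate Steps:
$A{\left(z,Z \right)} = -5 + z^{2}$ ($A{\left(z,Z \right)} = \left(z^{2} - 1\right) - 4 = \left(-1 + z^{2}\right) - 4 = -5 + z^{2}$)
$\left(K + A{\left(12,B{\left(4 \right)} \right)}\right)^{2} = \left(-82 - \left(5 - 12^{2}\right)\right)^{2} = \left(-82 + \left(-5 + 144\right)\right)^{2} = \left(-82 + 139\right)^{2} = 57^{2} = 3249$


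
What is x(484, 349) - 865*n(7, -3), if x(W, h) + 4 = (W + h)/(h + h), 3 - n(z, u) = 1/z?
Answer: -12089113/4886 ≈ -2474.2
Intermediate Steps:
n(z, u) = 3 - 1/z
x(W, h) = -4 + (W + h)/(2*h) (x(W, h) = -4 + (W + h)/(h + h) = -4 + (W + h)/((2*h)) = -4 + (W + h)*(1/(2*h)) = -4 + (W + h)/(2*h))
x(484, 349) - 865*n(7, -3) = (½)*(484 - 7*349)/349 - 865*(3 - 1/7) = (½)*(1/349)*(484 - 2443) - 865*(3 - 1*⅐) = (½)*(1/349)*(-1959) - 865*(3 - ⅐) = -1959/698 - 865*20/7 = -1959/698 - 17300/7 = -12089113/4886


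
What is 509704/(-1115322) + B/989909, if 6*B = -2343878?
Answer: -36163731797/42464126373 ≈ -0.85163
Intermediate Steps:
B = -1171939/3 (B = (1/6)*(-2343878) = -1171939/3 ≈ -3.9065e+5)
509704/(-1115322) + B/989909 = 509704/(-1115322) - 1171939/3/989909 = 509704*(-1/1115322) - 1171939/3*1/989909 = -19604/42897 - 1171939/2969727 = -36163731797/42464126373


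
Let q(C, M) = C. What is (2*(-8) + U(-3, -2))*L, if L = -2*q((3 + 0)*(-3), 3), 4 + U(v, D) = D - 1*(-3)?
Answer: -342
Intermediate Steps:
U(v, D) = -1 + D (U(v, D) = -4 + (D - 1*(-3)) = -4 + (D + 3) = -4 + (3 + D) = -1 + D)
L = 18 (L = -2*(3 + 0)*(-3) = -6*(-3) = -2*(-9) = 18)
(2*(-8) + U(-3, -2))*L = (2*(-8) + (-1 - 2))*18 = (-16 - 3)*18 = -19*18 = -342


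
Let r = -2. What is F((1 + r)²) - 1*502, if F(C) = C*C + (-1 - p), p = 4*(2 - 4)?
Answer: -494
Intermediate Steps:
p = -8 (p = 4*(-2) = -8)
F(C) = 7 + C² (F(C) = C*C + (-1 - 1*(-8)) = C² + (-1 + 8) = C² + 7 = 7 + C²)
F((1 + r)²) - 1*502 = (7 + ((1 - 2)²)²) - 1*502 = (7 + ((-1)²)²) - 502 = (7 + 1²) - 502 = (7 + 1) - 502 = 8 - 502 = -494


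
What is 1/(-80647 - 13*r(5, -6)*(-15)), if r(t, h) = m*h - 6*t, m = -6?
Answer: -1/79477 ≈ -1.2582e-5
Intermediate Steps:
r(t, h) = -6*h - 6*t
1/(-80647 - 13*r(5, -6)*(-15)) = 1/(-80647 - 13*(-6*(-6) - 6*5)*(-15)) = 1/(-80647 - 13*(36 - 30)*(-15)) = 1/(-80647 - 13*6*(-15)) = 1/(-80647 - 78*(-15)) = 1/(-80647 + 1170) = 1/(-79477) = -1/79477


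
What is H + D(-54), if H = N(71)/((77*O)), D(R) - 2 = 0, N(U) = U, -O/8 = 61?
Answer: 75081/37576 ≈ 1.9981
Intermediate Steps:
O = -488 (O = -8*61 = -488)
D(R) = 2 (D(R) = 2 + 0 = 2)
H = -71/37576 (H = 71/((77*(-488))) = 71/(-37576) = 71*(-1/37576) = -71/37576 ≈ -0.0018895)
H + D(-54) = -71/37576 + 2 = 75081/37576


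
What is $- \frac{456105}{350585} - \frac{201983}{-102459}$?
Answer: $\frac{4816029572}{7184117703} \approx 0.67037$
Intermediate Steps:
$- \frac{456105}{350585} - \frac{201983}{-102459} = \left(-456105\right) \frac{1}{350585} - - \frac{201983}{102459} = - \frac{91221}{70117} + \frac{201983}{102459} = \frac{4816029572}{7184117703}$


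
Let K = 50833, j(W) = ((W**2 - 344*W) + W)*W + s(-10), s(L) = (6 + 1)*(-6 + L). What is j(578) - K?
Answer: 78458795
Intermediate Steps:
s(L) = -42 + 7*L (s(L) = 7*(-6 + L) = -42 + 7*L)
j(W) = -112 + W*(W**2 - 343*W) (j(W) = ((W**2 - 344*W) + W)*W + (-42 + 7*(-10)) = (W**2 - 343*W)*W + (-42 - 70) = W*(W**2 - 343*W) - 112 = -112 + W*(W**2 - 343*W))
j(578) - K = (-112 + 578**3 - 343*578**2) - 1*50833 = (-112 + 193100552 - 343*334084) - 50833 = (-112 + 193100552 - 114590812) - 50833 = 78509628 - 50833 = 78458795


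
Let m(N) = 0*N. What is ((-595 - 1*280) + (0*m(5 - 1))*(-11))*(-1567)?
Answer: 1371125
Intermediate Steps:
m(N) = 0
((-595 - 1*280) + (0*m(5 - 1))*(-11))*(-1567) = ((-595 - 1*280) + (0*0)*(-11))*(-1567) = ((-595 - 280) + 0*(-11))*(-1567) = (-875 + 0)*(-1567) = -875*(-1567) = 1371125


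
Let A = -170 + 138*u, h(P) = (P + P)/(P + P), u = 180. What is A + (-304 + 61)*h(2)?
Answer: 24427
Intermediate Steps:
h(P) = 1 (h(P) = (2*P)/((2*P)) = (2*P)*(1/(2*P)) = 1)
A = 24670 (A = -170 + 138*180 = -170 + 24840 = 24670)
A + (-304 + 61)*h(2) = 24670 + (-304 + 61)*1 = 24670 - 243*1 = 24670 - 243 = 24427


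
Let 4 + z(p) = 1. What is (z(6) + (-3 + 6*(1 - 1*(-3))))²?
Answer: 324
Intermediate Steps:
z(p) = -3 (z(p) = -4 + 1 = -3)
(z(6) + (-3 + 6*(1 - 1*(-3))))² = (-3 + (-3 + 6*(1 - 1*(-3))))² = (-3 + (-3 + 6*(1 + 3)))² = (-3 + (-3 + 6*4))² = (-3 + (-3 + 24))² = (-3 + 21)² = 18² = 324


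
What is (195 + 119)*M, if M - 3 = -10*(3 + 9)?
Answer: -36738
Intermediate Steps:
M = -117 (M = 3 - 10*(3 + 9) = 3 - 10*12 = 3 - 120 = -117)
(195 + 119)*M = (195 + 119)*(-117) = 314*(-117) = -36738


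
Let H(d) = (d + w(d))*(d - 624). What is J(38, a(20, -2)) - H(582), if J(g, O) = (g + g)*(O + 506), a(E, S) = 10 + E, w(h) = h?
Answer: 89624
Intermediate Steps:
H(d) = 2*d*(-624 + d) (H(d) = (d + d)*(d - 624) = (2*d)*(-624 + d) = 2*d*(-624 + d))
J(g, O) = 2*g*(506 + O) (J(g, O) = (2*g)*(506 + O) = 2*g*(506 + O))
J(38, a(20, -2)) - H(582) = 2*38*(506 + (10 + 20)) - 2*582*(-624 + 582) = 2*38*(506 + 30) - 2*582*(-42) = 2*38*536 - 1*(-48888) = 40736 + 48888 = 89624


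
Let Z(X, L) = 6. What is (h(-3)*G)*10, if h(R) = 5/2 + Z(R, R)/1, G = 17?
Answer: 1445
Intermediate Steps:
h(R) = 17/2 (h(R) = 5/2 + 6/1 = 5*(1/2) + 6*1 = 5/2 + 6 = 17/2)
(h(-3)*G)*10 = ((17/2)*17)*10 = (289/2)*10 = 1445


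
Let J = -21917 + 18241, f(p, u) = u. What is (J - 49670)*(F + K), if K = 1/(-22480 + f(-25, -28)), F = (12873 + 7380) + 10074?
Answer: -1070999580435/662 ≈ -1.6178e+9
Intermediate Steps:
F = 30327 (F = 20253 + 10074 = 30327)
J = -3676
K = -1/22508 (K = 1/(-22480 - 28) = 1/(-22508) = -1/22508 ≈ -4.4429e-5)
(J - 49670)*(F + K) = (-3676 - 49670)*(30327 - 1/22508) = -53346*682600115/22508 = -1070999580435/662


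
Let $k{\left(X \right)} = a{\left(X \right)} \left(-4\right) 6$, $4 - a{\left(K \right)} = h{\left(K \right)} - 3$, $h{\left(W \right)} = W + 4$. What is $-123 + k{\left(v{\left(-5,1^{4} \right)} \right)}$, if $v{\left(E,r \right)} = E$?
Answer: $-315$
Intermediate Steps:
$h{\left(W \right)} = 4 + W$
$a{\left(K \right)} = 3 - K$ ($a{\left(K \right)} = 4 - \left(\left(4 + K\right) - 3\right) = 4 - \left(1 + K\right) = 3 - K$)
$k{\left(X \right)} = -72 + 24 X$ ($k{\left(X \right)} = \left(3 - X\right) \left(-4\right) 6 = \left(-12 + 4 X\right) 6 = -72 + 24 X$)
$-123 + k{\left(v{\left(-5,1^{4} \right)} \right)} = -123 + \left(-72 + 24 \left(-5\right)\right) = -123 - 192 = -315$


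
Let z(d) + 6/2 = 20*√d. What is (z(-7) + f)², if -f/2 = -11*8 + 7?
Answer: 22481 + 6360*I*√7 ≈ 22481.0 + 16827.0*I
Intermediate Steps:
z(d) = -3 + 20*√d
f = 162 (f = -2*(-11*8 + 7) = -2*(-88 + 7) = -2*(-81) = 162)
(z(-7) + f)² = ((-3 + 20*√(-7)) + 162)² = ((-3 + 20*(I*√7)) + 162)² = ((-3 + 20*I*√7) + 162)² = (159 + 20*I*√7)²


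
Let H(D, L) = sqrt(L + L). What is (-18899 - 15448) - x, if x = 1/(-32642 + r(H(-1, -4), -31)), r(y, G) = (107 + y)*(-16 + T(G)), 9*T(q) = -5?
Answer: 6*(-1705901*sqrt(2) + 1772997863*I)/(-309721*I + 298*sqrt(2)) ≈ -34347.0 - 5.9605e-8*I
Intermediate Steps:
H(D, L) = sqrt(2)*sqrt(L) (H(D, L) = sqrt(2*L) = sqrt(2)*sqrt(L))
T(q) = -5/9 (T(q) = (1/9)*(-5) = -5/9)
r(y, G) = -15943/9 - 149*y/9 (r(y, G) = (107 + y)*(-16 - 5/9) = (107 + y)*(-149/9) = -15943/9 - 149*y/9)
x = 1/(-309721/9 - 298*I*sqrt(2)/9) (x = 1/(-32642 + (-15943/9 - 149*sqrt(2)*sqrt(-4)/9)) = 1/(-32642 + (-15943/9 - 149*sqrt(2)*2*I/9)) = 1/(-32642 + (-15943/9 - 298*I*sqrt(2)/9)) = 1/(-309721/9 - 298*I*sqrt(2)/9) ≈ -2.9058e-5 + 3.954e-8*I)
(-18899 - 15448) - x = (-18899 - 15448) - (-309721/10658586161 + 298*I*sqrt(2)/10658586161) = -34347 + (309721/10658586161 - 298*I*sqrt(2)/10658586161) = -366090458562146/10658586161 - 298*I*sqrt(2)/10658586161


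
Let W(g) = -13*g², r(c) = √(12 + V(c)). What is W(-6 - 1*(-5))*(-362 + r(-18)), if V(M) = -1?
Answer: 4706 - 13*√11 ≈ 4662.9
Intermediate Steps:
r(c) = √11 (r(c) = √(12 - 1) = √11)
W(-6 - 1*(-5))*(-362 + r(-18)) = (-13*(-6 - 1*(-5))²)*(-362 + √11) = (-13*(-6 + 5)²)*(-362 + √11) = (-13*(-1)²)*(-362 + √11) = (-13*1)*(-362 + √11) = -13*(-362 + √11) = 4706 - 13*√11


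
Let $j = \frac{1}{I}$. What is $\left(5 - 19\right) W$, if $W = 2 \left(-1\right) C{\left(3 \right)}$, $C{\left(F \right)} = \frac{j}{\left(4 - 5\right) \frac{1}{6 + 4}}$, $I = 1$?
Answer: $-280$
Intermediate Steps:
$j = 1$ ($j = 1^{-1} = 1$)
$C{\left(F \right)} = -10$ ($C{\left(F \right)} = 1 \frac{1}{\left(4 - 5\right) \frac{1}{6 + 4}} = 1 \frac{1}{\left(-1\right) \frac{1}{10}} = 1 \frac{1}{- \frac{1}{10}} = 1 \left(-10\right) = -10$)
$W = 20$ ($W = 2 \left(-1\right) \left(-10\right) = \left(-2\right) \left(-10\right) = 20$)
$\left(5 - 19\right) W = \left(5 - 19\right) 20 = \left(-14\right) 20 = -280$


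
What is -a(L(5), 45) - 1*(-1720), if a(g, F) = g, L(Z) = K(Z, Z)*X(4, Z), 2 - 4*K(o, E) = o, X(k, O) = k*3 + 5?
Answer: 6931/4 ≈ 1732.8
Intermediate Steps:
X(k, O) = 5 + 3*k (X(k, O) = 3*k + 5 = 5 + 3*k)
K(o, E) = 1/2 - o/4
L(Z) = 17/2 - 17*Z/4 (L(Z) = (1/2 - Z/4)*(5 + 3*4) = (1/2 - Z/4)*(5 + 12) = (1/2 - Z/4)*17 = 17/2 - 17*Z/4)
-a(L(5), 45) - 1*(-1720) = -(17/2 - 17/4*5) - 1*(-1720) = -(17/2 - 85/4) + 1720 = -1*(-51/4) + 1720 = 51/4 + 1720 = 6931/4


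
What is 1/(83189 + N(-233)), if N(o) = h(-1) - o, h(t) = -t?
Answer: 1/83423 ≈ 1.1987e-5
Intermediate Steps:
N(o) = 1 - o (N(o) = -1*(-1) - o = 1 - o)
1/(83189 + N(-233)) = 1/(83189 + (1 - 1*(-233))) = 1/(83189 + (1 + 233)) = 1/(83189 + 234) = 1/83423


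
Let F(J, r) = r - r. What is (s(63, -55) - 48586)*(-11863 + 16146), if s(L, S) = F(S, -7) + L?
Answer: -207824009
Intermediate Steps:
F(J, r) = 0
s(L, S) = L (s(L, S) = 0 + L = L)
(s(63, -55) - 48586)*(-11863 + 16146) = (63 - 48586)*(-11863 + 16146) = -48523*4283 = -207824009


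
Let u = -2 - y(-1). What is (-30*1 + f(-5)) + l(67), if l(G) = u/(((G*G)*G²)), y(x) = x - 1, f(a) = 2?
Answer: -28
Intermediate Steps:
y(x) = -1 + x
u = 0 (u = -2 - (-1 - 1) = -2 - 1*(-2) = -2 + 2 = 0)
l(G) = 0 (l(G) = 0/(((G*G)*G²)) = 0/((G²*G²)) = 0/(G⁴) = 0/G⁴ = 0)
(-30*1 + f(-5)) + l(67) = (-30*1 + 2) + 0 = (-30 + 2) + 0 = -28 + 0 = -28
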